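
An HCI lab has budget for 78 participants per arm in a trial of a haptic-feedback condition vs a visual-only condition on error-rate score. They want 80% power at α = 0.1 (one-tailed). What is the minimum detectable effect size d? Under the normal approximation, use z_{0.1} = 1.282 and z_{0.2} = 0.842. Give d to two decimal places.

For two independent groups of n = 78 each: d_min = (z_{α} + z_β)·√(2/n).
z-sum = 1.282 + 0.842 = 2.124.
d_min = 2.124 × √(2/78) = 2.124 × 0.1601 = 0.340.

d_min ≈ 0.34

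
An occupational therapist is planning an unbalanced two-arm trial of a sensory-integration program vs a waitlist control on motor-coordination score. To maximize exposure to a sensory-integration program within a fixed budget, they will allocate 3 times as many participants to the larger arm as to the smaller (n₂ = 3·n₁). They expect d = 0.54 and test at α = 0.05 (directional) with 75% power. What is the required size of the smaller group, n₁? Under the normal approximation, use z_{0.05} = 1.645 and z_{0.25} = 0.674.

n₁ = 25

With allocation ratio k = n₂/n₁ = 3, Var(x̄₁−x̄₂) = σ²(1/n₁ + 1/(k·n₁)) = σ²·(k+1)/(k·n₁).
So n₁ = (1 + 1/k)·((z_{α} + z_β)/d)² = 1.333 × (2.319/0.54)².
n₁ = 1.333 × 18.44 = 24.6.
Round up: n₁ = 25, giving n₂ = 3 × 25 = 75.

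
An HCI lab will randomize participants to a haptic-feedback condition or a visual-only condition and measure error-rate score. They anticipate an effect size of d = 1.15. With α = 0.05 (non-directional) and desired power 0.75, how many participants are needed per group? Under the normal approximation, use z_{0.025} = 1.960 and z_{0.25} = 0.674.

n = 11 per group

For two independent groups with equal n: n = 2·((z_{α/2} + z_β) / d)².
z_{α/2} + z_β = 1.960 + 0.674 = 2.634.
n = 2 × (2.634 / 1.15)² = 2 × 2.290² = 2 × 5.25 = 10.5.
Round up to the next whole participant.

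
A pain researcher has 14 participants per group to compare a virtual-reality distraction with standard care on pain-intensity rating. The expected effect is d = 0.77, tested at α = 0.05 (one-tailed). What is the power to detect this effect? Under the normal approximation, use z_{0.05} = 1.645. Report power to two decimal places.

For two equal groups, power = Φ(d·√(n/2) − z_{α}).
d·√(n/2) = 0.77 × √(14/2) = 0.77 × 2.646 = 2.037.
z_β = 2.037 − 1.645 = 0.392.
Power = Φ(0.392) = 0.653.

power ≈ 0.65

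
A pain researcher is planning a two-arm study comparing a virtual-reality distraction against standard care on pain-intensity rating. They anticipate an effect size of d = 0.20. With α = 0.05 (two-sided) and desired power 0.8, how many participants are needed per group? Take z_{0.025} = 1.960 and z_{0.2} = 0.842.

n = 393 per group

For two independent groups with equal n: n = 2·((z_{α/2} + z_β) / d)².
z_{α/2} + z_β = 1.960 + 0.842 = 2.802.
n = 2 × (2.802 / 0.20)² = 2 × 14.010² = 2 × 196.28 = 392.6.
Round up to the next whole participant.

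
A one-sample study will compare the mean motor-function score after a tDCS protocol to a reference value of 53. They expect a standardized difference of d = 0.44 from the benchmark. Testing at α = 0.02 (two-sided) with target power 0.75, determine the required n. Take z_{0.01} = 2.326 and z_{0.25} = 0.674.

For a one-sample test: n = ((z_{α/2} + z_β) / d)².
z_{α/2} + z_β = 2.326 + 0.674 = 3.000.
n = (3.000 / 0.44)² = 6.818² = 46.49.
Round up.

n = 47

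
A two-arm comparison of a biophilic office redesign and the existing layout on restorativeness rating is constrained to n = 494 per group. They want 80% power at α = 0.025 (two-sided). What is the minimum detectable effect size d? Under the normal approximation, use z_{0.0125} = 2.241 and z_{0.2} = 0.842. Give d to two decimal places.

For two independent groups of n = 494 each: d_min = (z_{α/2} + z_β)·√(2/n).
z-sum = 2.241 + 0.842 = 3.083.
d_min = 3.083 × √(2/494) = 3.083 × 0.0636 = 0.196.

d_min ≈ 0.20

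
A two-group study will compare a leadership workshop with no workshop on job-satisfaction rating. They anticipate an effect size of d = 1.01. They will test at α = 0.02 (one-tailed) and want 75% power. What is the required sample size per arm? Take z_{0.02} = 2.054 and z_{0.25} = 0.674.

For two independent groups with equal n: n = 2·((z_{α} + z_β) / d)².
z_{α} + z_β = 2.054 + 0.674 = 2.728.
n = 2 × (2.728 / 1.01)² = 2 × 2.701² = 2 × 7.30 = 14.6.
Round up to the next whole participant.

n = 15 per group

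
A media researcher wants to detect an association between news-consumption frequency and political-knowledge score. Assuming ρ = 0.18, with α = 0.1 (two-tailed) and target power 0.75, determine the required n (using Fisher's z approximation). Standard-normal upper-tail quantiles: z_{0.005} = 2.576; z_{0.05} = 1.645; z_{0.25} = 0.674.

Fisher's z: C = ½·ln((1+r)/(1−r)) = ½·ln(1.4390) = 0.1820.
n = ((z_{α/2} + z_β)/C)² + 3.
(1.645 + 0.674) / 0.1820 = 2.319 / 0.1820 = 12.742.
n = 12.742² + 3 = 162.35 + 3 = 165.4.
Round up.

n = 166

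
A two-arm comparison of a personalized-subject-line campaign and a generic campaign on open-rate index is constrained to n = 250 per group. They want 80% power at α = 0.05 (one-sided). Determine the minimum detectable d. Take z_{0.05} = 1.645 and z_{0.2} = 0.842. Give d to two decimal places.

d_min ≈ 0.22

For two independent groups of n = 250 each: d_min = (z_{α} + z_β)·√(2/n).
z-sum = 1.645 + 0.842 = 2.487.
d_min = 2.487 × √(2/250) = 2.487 × 0.0894 = 0.222.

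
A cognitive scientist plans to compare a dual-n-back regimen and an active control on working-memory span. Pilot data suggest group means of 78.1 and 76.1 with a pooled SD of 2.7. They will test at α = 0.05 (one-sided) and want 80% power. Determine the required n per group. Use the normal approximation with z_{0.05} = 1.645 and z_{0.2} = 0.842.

Cohen's d = |M₁ − M₂| / SD_pooled = |78.1 − 76.1| / 2.7 = 2.0 / 2.7 = 0.741.
For two independent groups with equal n: n = 2·((z_{α} + z_β) / d)².
z_{α} + z_β = 1.645 + 0.842 = 2.487.
n = 2 × (2.487 / 0.741)² = 2 × 3.356² = 2 × 11.26 = 22.5.
Round up to the next whole participant.

n = 23 per group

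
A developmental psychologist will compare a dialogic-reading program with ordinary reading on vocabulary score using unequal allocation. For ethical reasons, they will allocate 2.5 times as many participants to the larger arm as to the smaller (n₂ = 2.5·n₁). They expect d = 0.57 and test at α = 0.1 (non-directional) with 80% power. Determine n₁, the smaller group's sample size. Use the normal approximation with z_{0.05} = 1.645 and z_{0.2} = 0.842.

n₁ = 27

With allocation ratio k = n₂/n₁ = 2.5, Var(x̄₁−x̄₂) = σ²(1/n₁ + 1/(k·n₁)) = σ²·(k+1)/(k·n₁).
So n₁ = (1 + 1/k)·((z_{α/2} + z_β)/d)² = 1.400 × (2.487/0.57)².
n₁ = 1.400 × 19.04 = 26.7.
Round up: n₁ = 27, giving n₂ = ⌈2.5 × 27⌉ = ⌈67.5⌉ = 68.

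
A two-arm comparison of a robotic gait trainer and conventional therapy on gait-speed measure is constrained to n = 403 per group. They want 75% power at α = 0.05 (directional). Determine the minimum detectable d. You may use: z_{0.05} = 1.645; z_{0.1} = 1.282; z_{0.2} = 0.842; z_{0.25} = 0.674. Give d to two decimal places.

For two independent groups of n = 403 each: d_min = (z_{α} + z_β)·√(2/n).
z-sum = 1.645 + 0.674 = 2.319.
d_min = 2.319 × √(2/403) = 2.319 × 0.0704 = 0.163.

d_min ≈ 0.16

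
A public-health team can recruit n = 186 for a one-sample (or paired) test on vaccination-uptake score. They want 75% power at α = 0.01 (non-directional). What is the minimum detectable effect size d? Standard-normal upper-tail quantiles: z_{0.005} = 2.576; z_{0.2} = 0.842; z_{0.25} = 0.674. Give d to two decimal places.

d_min ≈ 0.24

For a single sample (or paired design) of n = 186: d_min = (z_{α/2} + z_β)/√n.
z-sum = 2.576 + 0.674 = 3.250.
d_min = 3.250 / √186 = 3.250 / 13.638 = 0.238.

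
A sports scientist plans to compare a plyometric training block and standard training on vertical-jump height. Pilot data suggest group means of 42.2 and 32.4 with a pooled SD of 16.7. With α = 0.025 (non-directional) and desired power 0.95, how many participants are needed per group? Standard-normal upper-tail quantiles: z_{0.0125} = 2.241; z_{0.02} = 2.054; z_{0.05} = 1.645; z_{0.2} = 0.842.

Cohen's d = |M₁ − M₂| / SD_pooled = |42.2 − 32.4| / 16.7 = 9.8 / 16.7 = 0.587.
For two independent groups with equal n: n = 2·((z_{α/2} + z_β) / d)².
z_{α/2} + z_β = 2.241 + 1.645 = 3.886.
n = 2 × (3.886 / 0.587)² = 2 × 6.620² = 2 × 43.83 = 87.7.
Round up to the next whole participant.

n = 88 per group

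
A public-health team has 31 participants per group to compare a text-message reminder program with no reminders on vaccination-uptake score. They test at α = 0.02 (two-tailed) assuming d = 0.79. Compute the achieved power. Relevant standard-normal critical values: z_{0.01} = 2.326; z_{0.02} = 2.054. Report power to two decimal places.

For two equal groups, power = Φ(d·√(n/2) − z_{α/2}).
d·√(n/2) = 0.79 × √(31/2) = 0.79 × 3.937 = 3.110.
z_β = 3.110 − 2.326 = 0.784.
Power = Φ(0.784) = 0.784.

power ≈ 0.78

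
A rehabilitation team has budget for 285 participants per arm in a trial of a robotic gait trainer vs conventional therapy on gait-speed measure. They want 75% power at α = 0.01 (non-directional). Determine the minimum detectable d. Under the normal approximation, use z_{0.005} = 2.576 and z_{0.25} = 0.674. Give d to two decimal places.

d_min ≈ 0.27

For two independent groups of n = 285 each: d_min = (z_{α/2} + z_β)·√(2/n).
z-sum = 2.576 + 0.674 = 3.250.
d_min = 3.250 × √(2/285) = 3.250 × 0.0838 = 0.272.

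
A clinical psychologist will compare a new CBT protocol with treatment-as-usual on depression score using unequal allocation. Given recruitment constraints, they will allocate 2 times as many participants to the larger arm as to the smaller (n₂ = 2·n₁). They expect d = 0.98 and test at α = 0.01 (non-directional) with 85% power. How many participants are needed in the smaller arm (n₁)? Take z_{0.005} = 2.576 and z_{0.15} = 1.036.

With allocation ratio k = n₂/n₁ = 2, Var(x̄₁−x̄₂) = σ²(1/n₁ + 1/(k·n₁)) = σ²·(k+1)/(k·n₁).
So n₁ = (1 + 1/k)·((z_{α/2} + z_β)/d)² = 1.500 × (3.612/0.98)².
n₁ = 1.500 × 13.58 = 20.4.
Round up: n₁ = 21, giving n₂ = 2 × 21 = 42.

n₁ = 21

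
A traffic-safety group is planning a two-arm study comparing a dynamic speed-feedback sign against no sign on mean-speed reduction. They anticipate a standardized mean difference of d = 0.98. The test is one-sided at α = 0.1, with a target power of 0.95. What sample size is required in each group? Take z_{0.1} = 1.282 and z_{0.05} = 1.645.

n = 18 per group

For two independent groups with equal n: n = 2·((z_{α} + z_β) / d)².
z_{α} + z_β = 1.282 + 1.645 = 2.927.
n = 2 × (2.927 / 0.98)² = 2 × 2.987² = 2 × 8.92 = 17.8.
Round up to the next whole participant.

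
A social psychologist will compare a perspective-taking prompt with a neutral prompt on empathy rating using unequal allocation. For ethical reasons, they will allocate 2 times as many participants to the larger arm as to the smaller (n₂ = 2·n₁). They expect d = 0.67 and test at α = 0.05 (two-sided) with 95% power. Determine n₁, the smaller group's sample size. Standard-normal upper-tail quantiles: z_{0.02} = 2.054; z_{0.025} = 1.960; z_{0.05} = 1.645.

n₁ = 44

With allocation ratio k = n₂/n₁ = 2, Var(x̄₁−x̄₂) = σ²(1/n₁ + 1/(k·n₁)) = σ²·(k+1)/(k·n₁).
So n₁ = (1 + 1/k)·((z_{α/2} + z_β)/d)² = 1.500 × (3.605/0.67)².
n₁ = 1.500 × 28.95 = 43.4.
Round up: n₁ = 44, giving n₂ = 2 × 44 = 88.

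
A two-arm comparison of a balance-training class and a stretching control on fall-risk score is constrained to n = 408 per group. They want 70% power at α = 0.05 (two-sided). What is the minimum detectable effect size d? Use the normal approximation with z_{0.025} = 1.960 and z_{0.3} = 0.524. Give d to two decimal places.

d_min ≈ 0.17

For two independent groups of n = 408 each: d_min = (z_{α/2} + z_β)·√(2/n).
z-sum = 1.960 + 0.524 = 2.484.
d_min = 2.484 × √(2/408) = 2.484 × 0.0700 = 0.174.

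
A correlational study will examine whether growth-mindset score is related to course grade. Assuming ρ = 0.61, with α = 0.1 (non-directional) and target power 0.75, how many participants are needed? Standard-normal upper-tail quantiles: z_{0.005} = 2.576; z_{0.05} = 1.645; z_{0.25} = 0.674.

Fisher's z: C = ½·ln((1+r)/(1−r)) = ½·ln(4.1282) = 0.7089.
n = ((z_{α/2} + z_β)/C)² + 3.
(1.645 + 0.674) / 0.7089 = 2.319 / 0.7089 = 3.271.
n = 3.271² + 3 = 10.70 + 3 = 13.7.
Round up.

n = 14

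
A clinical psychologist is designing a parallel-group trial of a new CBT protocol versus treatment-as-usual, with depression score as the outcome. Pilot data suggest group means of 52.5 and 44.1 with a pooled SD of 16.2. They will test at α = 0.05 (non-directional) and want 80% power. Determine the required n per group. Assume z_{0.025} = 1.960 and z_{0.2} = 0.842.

n = 59 per group

Cohen's d = |M₁ − M₂| / SD_pooled = |52.5 − 44.1| / 16.2 = 8.4 / 16.2 = 0.519.
For two independent groups with equal n: n = 2·((z_{α/2} + z_β) / d)².
z_{α/2} + z_β = 1.960 + 0.842 = 2.802.
n = 2 × (2.802 / 0.519)² = 2 × 5.399² = 2 × 29.15 = 58.3.
Round up to the next whole participant.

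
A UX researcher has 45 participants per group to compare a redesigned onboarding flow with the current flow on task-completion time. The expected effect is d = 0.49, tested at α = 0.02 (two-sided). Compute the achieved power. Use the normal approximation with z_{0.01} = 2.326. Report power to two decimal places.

power ≈ 0.50

For two equal groups, power = Φ(d·√(n/2) − z_{α/2}).
d·√(n/2) = 0.49 × √(45/2) = 0.49 × 4.743 = 2.324.
z_β = 2.324 − 2.326 = -0.002.
Power = Φ(-0.002) = 0.499.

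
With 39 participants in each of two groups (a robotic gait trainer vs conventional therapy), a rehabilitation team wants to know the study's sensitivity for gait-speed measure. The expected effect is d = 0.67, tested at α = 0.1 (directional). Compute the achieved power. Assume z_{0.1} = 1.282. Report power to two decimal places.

For two equal groups, power = Φ(d·√(n/2) − z_{α}).
d·√(n/2) = 0.67 × √(39/2) = 0.67 × 4.416 = 2.959.
z_β = 2.959 − 1.282 = 1.677.
Power = Φ(1.677) = 0.953.

power ≈ 0.95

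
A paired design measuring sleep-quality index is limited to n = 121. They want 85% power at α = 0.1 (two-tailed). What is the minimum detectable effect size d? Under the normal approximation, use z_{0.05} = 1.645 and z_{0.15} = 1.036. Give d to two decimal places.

For a single sample (or paired design) of n = 121: d_min = (z_{α/2} + z_β)/√n.
z-sum = 1.645 + 1.036 = 2.681.
d_min = 2.681 / √121 = 2.681 / 11.000 = 0.244.

d_min ≈ 0.24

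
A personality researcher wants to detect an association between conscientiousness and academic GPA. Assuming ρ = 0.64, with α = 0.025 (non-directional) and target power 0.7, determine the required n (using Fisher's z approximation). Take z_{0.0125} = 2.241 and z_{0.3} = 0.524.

n = 17

Fisher's z: C = ½·ln((1+r)/(1−r)) = ½·ln(4.5556) = 0.7582.
n = ((z_{α/2} + z_β)/C)² + 3.
(2.241 + 0.524) / 0.7582 = 2.765 / 0.7582 = 3.647.
n = 3.647² + 3 = 13.30 + 3 = 16.3.
Round up.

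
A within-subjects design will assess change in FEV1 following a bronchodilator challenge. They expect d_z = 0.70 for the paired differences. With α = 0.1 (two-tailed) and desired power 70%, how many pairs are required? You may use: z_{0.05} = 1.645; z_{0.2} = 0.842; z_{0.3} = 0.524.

For a paired (one-sample on differences) test: n = ((z_{α/2} + z_β) / d)².
z_{α/2} + z_β = 1.645 + 0.524 = 2.169.
n = (2.169 / 0.70)² = 3.099² = 9.60.
Round up.

n = 10 pairs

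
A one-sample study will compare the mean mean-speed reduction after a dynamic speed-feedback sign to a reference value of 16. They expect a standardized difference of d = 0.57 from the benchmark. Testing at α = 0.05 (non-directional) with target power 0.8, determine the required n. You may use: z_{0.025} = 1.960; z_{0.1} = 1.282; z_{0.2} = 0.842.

n = 25

For a one-sample test: n = ((z_{α/2} + z_β) / d)².
z_{α/2} + z_β = 1.960 + 0.842 = 2.802.
n = (2.802 / 0.57)² = 4.916² = 24.16.
Round up.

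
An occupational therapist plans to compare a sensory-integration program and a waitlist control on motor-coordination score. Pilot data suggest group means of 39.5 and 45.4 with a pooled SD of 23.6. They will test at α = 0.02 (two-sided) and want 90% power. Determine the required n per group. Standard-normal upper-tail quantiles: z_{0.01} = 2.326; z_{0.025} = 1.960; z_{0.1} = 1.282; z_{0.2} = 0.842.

Cohen's d = |M₁ − M₂| / SD_pooled = |39.5 − 45.4| / 23.6 = 5.9 / 23.6 = 0.250.
For two independent groups with equal n: n = 2·((z_{α/2} + z_β) / d)².
z_{α/2} + z_β = 2.326 + 1.282 = 3.608.
n = 2 × (3.608 / 0.250)² = 2 × 14.432² = 2 × 208.28 = 416.6.
Round up to the next whole participant.

n = 417 per group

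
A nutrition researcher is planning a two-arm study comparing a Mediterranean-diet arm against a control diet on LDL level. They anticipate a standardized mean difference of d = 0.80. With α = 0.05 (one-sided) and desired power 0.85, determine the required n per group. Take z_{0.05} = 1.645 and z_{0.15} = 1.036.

For two independent groups with equal n: n = 2·((z_{α} + z_β) / d)².
z_{α} + z_β = 1.645 + 1.036 = 2.681.
n = 2 × (2.681 / 0.80)² = 2 × 3.351² = 2 × 11.23 = 22.5.
Round up to the next whole participant.

n = 23 per group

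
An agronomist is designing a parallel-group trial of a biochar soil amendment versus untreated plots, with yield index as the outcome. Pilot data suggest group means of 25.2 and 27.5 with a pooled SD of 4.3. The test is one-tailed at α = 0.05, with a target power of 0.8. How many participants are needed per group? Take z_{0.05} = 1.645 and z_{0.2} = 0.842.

Cohen's d = |M₁ − M₂| / SD_pooled = |25.2 − 27.5| / 4.3 = 2.3 / 4.3 = 0.535.
For two independent groups with equal n: n = 2·((z_{α} + z_β) / d)².
z_{α} + z_β = 1.645 + 0.842 = 2.487.
n = 2 × (2.487 / 0.535)² = 2 × 4.649² = 2 × 21.61 = 43.2.
Round up to the next whole participant.

n = 44 per group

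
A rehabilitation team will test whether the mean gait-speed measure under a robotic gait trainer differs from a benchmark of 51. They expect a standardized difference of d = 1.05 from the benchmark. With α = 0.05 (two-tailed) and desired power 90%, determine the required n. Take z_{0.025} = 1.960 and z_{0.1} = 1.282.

For a one-sample test: n = ((z_{α/2} + z_β) / d)².
z_{α/2} + z_β = 1.960 + 1.282 = 3.242.
n = (3.242 / 1.05)² = 3.088² = 9.53.
Round up.

n = 10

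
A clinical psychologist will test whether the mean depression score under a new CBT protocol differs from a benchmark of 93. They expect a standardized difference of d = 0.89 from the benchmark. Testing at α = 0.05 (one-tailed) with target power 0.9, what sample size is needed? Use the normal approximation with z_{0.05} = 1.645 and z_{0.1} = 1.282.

n = 11

For a one-sample test: n = ((z_{α} + z_β) / d)².
z_{α} + z_β = 1.645 + 1.282 = 2.927.
n = (2.927 / 0.89)² = 3.289² = 10.82.
Round up.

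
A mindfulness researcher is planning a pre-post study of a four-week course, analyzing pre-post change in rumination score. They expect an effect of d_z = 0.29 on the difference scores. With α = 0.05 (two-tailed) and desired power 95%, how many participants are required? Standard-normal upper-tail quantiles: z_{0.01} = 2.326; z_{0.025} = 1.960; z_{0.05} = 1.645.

n = 155 pairs

For a paired (one-sample on differences) test: n = ((z_{α/2} + z_β) / d)².
z_{α/2} + z_β = 1.960 + 1.645 = 3.605.
n = (3.605 / 0.29)² = 12.431² = 154.53.
Round up.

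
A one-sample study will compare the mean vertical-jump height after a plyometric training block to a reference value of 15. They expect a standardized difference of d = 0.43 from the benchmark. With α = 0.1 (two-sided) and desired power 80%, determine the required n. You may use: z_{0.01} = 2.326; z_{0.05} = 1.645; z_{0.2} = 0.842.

For a one-sample test: n = ((z_{α/2} + z_β) / d)².
z_{α/2} + z_β = 1.645 + 0.842 = 2.487.
n = (2.487 / 0.43)² = 5.784² = 33.45.
Round up.

n = 34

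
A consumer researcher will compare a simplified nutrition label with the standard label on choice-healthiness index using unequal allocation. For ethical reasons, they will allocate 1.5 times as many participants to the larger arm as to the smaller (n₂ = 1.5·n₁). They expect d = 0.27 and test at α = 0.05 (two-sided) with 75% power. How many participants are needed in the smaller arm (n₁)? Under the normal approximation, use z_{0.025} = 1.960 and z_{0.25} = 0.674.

With allocation ratio k = n₂/n₁ = 1.5, Var(x̄₁−x̄₂) = σ²(1/n₁ + 1/(k·n₁)) = σ²·(k+1)/(k·n₁).
So n₁ = (1 + 1/k)·((z_{α/2} + z_β)/d)² = 1.667 × (2.634/0.27)².
n₁ = 1.667 × 95.17 = 158.6.
Round up: n₁ = 159, giving n₂ = ⌈1.5 × 159⌉ = ⌈238.5⌉ = 239.

n₁ = 159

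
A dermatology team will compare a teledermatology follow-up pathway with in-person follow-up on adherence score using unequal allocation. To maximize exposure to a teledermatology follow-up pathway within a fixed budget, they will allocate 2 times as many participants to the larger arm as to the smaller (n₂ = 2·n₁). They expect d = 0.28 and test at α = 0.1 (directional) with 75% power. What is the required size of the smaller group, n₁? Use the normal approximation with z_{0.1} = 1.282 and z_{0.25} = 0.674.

With allocation ratio k = n₂/n₁ = 2, Var(x̄₁−x̄₂) = σ²(1/n₁ + 1/(k·n₁)) = σ²·(k+1)/(k·n₁).
So n₁ = (1 + 1/k)·((z_{α} + z_β)/d)² = 1.500 × (1.956/0.28)².
n₁ = 1.500 × 48.80 = 73.2.
Round up: n₁ = 74, giving n₂ = 2 × 74 = 148.

n₁ = 74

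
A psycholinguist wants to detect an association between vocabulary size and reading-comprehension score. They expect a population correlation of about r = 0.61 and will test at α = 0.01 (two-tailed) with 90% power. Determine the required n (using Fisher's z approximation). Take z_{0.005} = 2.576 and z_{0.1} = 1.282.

Fisher's z: C = ½·ln((1+r)/(1−r)) = ½·ln(4.1282) = 0.7089.
n = ((z_{α/2} + z_β)/C)² + 3.
(2.576 + 1.282) / 0.7089 = 3.858 / 0.7089 = 5.442.
n = 5.442² + 3 = 29.62 + 3 = 32.6.
Round up.

n = 33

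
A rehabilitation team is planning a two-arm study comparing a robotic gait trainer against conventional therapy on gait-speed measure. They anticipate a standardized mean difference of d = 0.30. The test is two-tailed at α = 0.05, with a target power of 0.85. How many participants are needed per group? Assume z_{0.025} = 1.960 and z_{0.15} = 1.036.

n = 200 per group

For two independent groups with equal n: n = 2·((z_{α/2} + z_β) / d)².
z_{α/2} + z_β = 1.960 + 1.036 = 2.996.
n = 2 × (2.996 / 0.30)² = 2 × 9.987² = 2 × 99.73 = 199.5.
Round up to the next whole participant.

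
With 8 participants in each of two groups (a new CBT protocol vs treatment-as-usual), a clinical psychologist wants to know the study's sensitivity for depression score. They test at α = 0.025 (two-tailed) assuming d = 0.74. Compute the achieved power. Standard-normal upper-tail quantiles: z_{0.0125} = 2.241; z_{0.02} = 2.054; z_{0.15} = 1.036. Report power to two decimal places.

For two equal groups, power = Φ(d·√(n/2) − z_{α/2}).
d·√(n/2) = 0.74 × √(8/2) = 0.74 × 2.000 = 1.480.
z_β = 1.480 − 2.241 = -0.761.
Power = Φ(-0.761) = 0.223.

power ≈ 0.22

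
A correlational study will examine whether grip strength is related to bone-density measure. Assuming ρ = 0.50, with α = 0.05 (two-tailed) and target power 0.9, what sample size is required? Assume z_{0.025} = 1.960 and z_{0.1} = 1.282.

n = 38

Fisher's z: C = ½·ln((1+r)/(1−r)) = ½·ln(3.0000) = 0.5493.
n = ((z_{α/2} + z_β)/C)² + 3.
(1.960 + 1.282) / 0.5493 = 3.242 / 0.5493 = 5.902.
n = 5.902² + 3 = 34.83 + 3 = 37.8.
Round up.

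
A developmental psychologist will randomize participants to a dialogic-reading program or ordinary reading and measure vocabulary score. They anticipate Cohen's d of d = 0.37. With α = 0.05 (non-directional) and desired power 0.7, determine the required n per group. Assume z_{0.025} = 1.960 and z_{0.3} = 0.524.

n = 91 per group

For two independent groups with equal n: n = 2·((z_{α/2} + z_β) / d)².
z_{α/2} + z_β = 1.960 + 0.524 = 2.484.
n = 2 × (2.484 / 0.37)² = 2 × 6.714² = 2 × 45.07 = 90.1.
Round up to the next whole participant.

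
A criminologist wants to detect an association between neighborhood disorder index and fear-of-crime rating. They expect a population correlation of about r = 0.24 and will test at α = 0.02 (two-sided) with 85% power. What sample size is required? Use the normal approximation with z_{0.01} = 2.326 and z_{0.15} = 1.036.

n = 192

Fisher's z: C = ½·ln((1+r)/(1−r)) = ½·ln(1.6316) = 0.2448.
n = ((z_{α/2} + z_β)/C)² + 3.
(2.326 + 1.036) / 0.2448 = 3.362 / 0.2448 = 13.734.
n = 13.734² + 3 = 188.61 + 3 = 191.6.
Round up.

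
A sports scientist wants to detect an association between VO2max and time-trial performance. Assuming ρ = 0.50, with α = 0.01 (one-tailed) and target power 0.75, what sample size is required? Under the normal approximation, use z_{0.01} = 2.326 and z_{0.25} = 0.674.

n = 33

Fisher's z: C = ½·ln((1+r)/(1−r)) = ½·ln(3.0000) = 0.5493.
n = ((z_{α} + z_β)/C)² + 3.
(2.326 + 0.674) / 0.5493 = 3.000 / 0.5493 = 5.461.
n = 5.461² + 3 = 29.83 + 3 = 32.8.
Round up.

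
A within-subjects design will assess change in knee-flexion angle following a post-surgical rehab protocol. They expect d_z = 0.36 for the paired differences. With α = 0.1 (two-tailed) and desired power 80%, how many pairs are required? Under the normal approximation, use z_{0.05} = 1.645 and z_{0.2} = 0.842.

n = 48 pairs

For a paired (one-sample on differences) test: n = ((z_{α/2} + z_β) / d)².
z_{α/2} + z_β = 1.645 + 0.842 = 2.487.
n = (2.487 / 0.36)² = 6.908² = 47.73.
Round up.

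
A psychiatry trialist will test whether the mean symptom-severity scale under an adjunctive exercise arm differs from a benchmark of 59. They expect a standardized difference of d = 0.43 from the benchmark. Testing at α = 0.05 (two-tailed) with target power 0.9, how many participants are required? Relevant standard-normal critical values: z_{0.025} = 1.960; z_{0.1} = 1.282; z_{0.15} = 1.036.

For a one-sample test: n = ((z_{α/2} + z_β) / d)².
z_{α/2} + z_β = 1.960 + 1.282 = 3.242.
n = (3.242 / 0.43)² = 7.540² = 56.84.
Round up.

n = 57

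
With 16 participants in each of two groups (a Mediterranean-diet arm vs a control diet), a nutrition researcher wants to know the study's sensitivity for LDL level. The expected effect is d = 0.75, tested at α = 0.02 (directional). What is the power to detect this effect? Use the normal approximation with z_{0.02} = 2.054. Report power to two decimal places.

For two equal groups, power = Φ(d·√(n/2) − z_{α}).
d·√(n/2) = 0.75 × √(16/2) = 0.75 × 2.828 = 2.121.
z_β = 2.121 − 2.054 = 0.067.
Power = Φ(0.067) = 0.527.

power ≈ 0.53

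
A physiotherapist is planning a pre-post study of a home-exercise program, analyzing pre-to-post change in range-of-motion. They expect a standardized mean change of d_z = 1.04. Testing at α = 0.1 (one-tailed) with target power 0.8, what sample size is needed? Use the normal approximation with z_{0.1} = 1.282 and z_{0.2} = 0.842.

For a paired (one-sample on differences) test: n = ((z_{α} + z_β) / d)².
z_{α} + z_β = 1.282 + 0.842 = 2.124.
n = (2.124 / 1.04)² = 2.042² = 4.17.
Round up.

n = 5 pairs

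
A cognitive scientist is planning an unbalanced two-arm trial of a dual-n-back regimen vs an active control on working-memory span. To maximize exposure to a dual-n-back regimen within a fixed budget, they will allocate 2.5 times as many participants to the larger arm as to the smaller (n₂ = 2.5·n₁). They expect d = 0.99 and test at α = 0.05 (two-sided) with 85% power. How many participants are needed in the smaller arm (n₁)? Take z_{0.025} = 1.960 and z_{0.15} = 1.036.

n₁ = 13

With allocation ratio k = n₂/n₁ = 2.5, Var(x̄₁−x̄₂) = σ²(1/n₁ + 1/(k·n₁)) = σ²·(k+1)/(k·n₁).
So n₁ = (1 + 1/k)·((z_{α/2} + z_β)/d)² = 1.400 × (2.996/0.99)².
n₁ = 1.400 × 9.16 = 12.8.
Round up: n₁ = 13, giving n₂ = ⌈2.5 × 13⌉ = ⌈32.5⌉ = 33.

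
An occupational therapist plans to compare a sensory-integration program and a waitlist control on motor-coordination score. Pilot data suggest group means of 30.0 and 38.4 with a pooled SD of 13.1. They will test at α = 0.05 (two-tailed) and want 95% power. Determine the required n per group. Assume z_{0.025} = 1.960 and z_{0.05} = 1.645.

n = 64 per group

Cohen's d = |M₁ − M₂| / SD_pooled = |30.0 − 38.4| / 13.1 = 8.4 / 13.1 = 0.641.
For two independent groups with equal n: n = 2·((z_{α/2} + z_β) / d)².
z_{α/2} + z_β = 1.960 + 1.645 = 3.605.
n = 2 × (3.605 / 0.641)² = 2 × 5.624² = 2 × 31.63 = 63.3.
Round up to the next whole participant.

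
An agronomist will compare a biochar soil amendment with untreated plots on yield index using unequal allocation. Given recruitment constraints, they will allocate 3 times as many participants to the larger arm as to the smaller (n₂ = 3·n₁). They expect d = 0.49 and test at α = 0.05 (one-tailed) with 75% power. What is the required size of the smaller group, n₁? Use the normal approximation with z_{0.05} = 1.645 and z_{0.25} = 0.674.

n₁ = 30

With allocation ratio k = n₂/n₁ = 3, Var(x̄₁−x̄₂) = σ²(1/n₁ + 1/(k·n₁)) = σ²·(k+1)/(k·n₁).
So n₁ = (1 + 1/k)·((z_{α} + z_β)/d)² = 1.333 × (2.319/0.49)².
n₁ = 1.333 × 22.40 = 29.9.
Round up: n₁ = 30, giving n₂ = 3 × 30 = 90.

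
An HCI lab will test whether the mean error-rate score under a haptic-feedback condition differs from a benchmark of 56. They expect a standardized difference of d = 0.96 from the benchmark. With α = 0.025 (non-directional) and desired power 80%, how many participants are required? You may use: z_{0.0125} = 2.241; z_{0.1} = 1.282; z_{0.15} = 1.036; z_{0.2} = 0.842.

n = 11

For a one-sample test: n = ((z_{α/2} + z_β) / d)².
z_{α/2} + z_β = 2.241 + 0.842 = 3.083.
n = (3.083 / 0.96)² = 3.211² = 10.31.
Round up.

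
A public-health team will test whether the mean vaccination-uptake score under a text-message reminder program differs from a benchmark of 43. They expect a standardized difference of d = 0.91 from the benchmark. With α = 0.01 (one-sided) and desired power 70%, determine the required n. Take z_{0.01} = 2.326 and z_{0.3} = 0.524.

For a one-sample test: n = ((z_{α} + z_β) / d)².
z_{α} + z_β = 2.326 + 0.524 = 2.850.
n = (2.850 / 0.91)² = 3.132² = 9.81.
Round up.

n = 10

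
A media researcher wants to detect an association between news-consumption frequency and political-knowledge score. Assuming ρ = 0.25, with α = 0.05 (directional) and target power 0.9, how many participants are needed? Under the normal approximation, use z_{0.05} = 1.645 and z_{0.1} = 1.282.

Fisher's z: C = ½·ln((1+r)/(1−r)) = ½·ln(1.6667) = 0.2554.
n = ((z_{α} + z_β)/C)² + 3.
(1.645 + 1.282) / 0.2554 = 2.927 / 0.2554 = 11.460.
n = 11.460² + 3 = 131.34 + 3 = 134.3.
Round up.

n = 135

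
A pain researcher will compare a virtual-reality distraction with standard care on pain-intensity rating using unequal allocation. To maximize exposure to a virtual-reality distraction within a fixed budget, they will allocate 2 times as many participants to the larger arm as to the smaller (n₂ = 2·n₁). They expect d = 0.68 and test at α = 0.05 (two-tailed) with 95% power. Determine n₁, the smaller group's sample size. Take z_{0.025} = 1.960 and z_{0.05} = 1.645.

n₁ = 43

With allocation ratio k = n₂/n₁ = 2, Var(x̄₁−x̄₂) = σ²(1/n₁ + 1/(k·n₁)) = σ²·(k+1)/(k·n₁).
So n₁ = (1 + 1/k)·((z_{α/2} + z_β)/d)² = 1.500 × (3.605/0.68)².
n₁ = 1.500 × 28.11 = 42.2.
Round up: n₁ = 43, giving n₂ = 2 × 43 = 86.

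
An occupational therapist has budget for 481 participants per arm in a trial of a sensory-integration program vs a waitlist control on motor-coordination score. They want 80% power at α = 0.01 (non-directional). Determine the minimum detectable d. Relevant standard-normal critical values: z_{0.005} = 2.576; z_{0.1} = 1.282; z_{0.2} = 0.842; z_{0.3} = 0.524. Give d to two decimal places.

For two independent groups of n = 481 each: d_min = (z_{α/2} + z_β)·√(2/n).
z-sum = 2.576 + 0.842 = 3.418.
d_min = 3.418 × √(2/481) = 3.418 × 0.0645 = 0.220.

d_min ≈ 0.22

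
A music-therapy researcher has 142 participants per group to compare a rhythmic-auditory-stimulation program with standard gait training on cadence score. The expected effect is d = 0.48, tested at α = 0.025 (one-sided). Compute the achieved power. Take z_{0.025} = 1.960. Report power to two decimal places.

For two equal groups, power = Φ(d·√(n/2) − z_{α}).
d·√(n/2) = 0.48 × √(142/2) = 0.48 × 8.426 = 4.045.
z_β = 4.045 − 1.960 = 2.085.
Power = Φ(2.085) = 0.981.

power ≈ 0.98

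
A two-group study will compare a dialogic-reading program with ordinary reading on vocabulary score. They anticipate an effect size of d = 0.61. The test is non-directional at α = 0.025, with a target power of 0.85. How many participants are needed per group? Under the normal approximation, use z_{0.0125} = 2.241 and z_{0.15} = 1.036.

For two independent groups with equal n: n = 2·((z_{α/2} + z_β) / d)².
z_{α/2} + z_β = 2.241 + 1.036 = 3.277.
n = 2 × (3.277 / 0.61)² = 2 × 5.372² = 2 × 28.86 = 57.7.
Round up to the next whole participant.

n = 58 per group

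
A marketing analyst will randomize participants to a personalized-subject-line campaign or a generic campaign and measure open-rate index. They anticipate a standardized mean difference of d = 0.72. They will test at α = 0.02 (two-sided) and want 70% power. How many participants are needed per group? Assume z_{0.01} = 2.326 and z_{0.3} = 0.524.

n = 32 per group

For two independent groups with equal n: n = 2·((z_{α/2} + z_β) / d)².
z_{α/2} + z_β = 2.326 + 0.524 = 2.850.
n = 2 × (2.850 / 0.72)² = 2 × 3.958² = 2 × 15.67 = 31.3.
Round up to the next whole participant.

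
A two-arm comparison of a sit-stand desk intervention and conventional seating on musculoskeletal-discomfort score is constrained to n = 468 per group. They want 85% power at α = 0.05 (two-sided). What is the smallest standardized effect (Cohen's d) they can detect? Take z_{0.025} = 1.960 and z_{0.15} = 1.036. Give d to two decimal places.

d_min ≈ 0.20

For two independent groups of n = 468 each: d_min = (z_{α/2} + z_β)·√(2/n).
z-sum = 1.960 + 1.036 = 2.996.
d_min = 2.996 × √(2/468) = 2.996 × 0.0654 = 0.196.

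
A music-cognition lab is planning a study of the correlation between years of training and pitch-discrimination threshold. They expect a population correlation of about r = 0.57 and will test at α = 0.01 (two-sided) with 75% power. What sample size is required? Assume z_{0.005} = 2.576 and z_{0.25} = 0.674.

n = 29

Fisher's z: C = ½·ln((1+r)/(1−r)) = ½·ln(3.6512) = 0.6475.
n = ((z_{α/2} + z_β)/C)² + 3.
(2.576 + 0.674) / 0.6475 = 3.250 / 0.6475 = 5.019.
n = 5.019² + 3 = 25.19 + 3 = 28.2.
Round up.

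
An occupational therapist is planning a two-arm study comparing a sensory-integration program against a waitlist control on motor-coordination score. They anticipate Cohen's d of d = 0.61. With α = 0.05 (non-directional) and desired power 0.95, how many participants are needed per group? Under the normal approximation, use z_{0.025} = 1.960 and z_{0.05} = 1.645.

n = 70 per group

For two independent groups with equal n: n = 2·((z_{α/2} + z_β) / d)².
z_{α/2} + z_β = 1.960 + 1.645 = 3.605.
n = 2 × (3.605 / 0.61)² = 2 × 5.910² = 2 × 34.93 = 69.9.
Round up to the next whole participant.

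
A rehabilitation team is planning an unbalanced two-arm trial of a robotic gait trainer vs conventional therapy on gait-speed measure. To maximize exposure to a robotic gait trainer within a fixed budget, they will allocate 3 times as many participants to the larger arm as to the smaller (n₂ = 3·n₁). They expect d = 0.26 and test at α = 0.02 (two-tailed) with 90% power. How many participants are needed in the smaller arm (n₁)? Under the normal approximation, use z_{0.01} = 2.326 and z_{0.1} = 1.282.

n₁ = 257

With allocation ratio k = n₂/n₁ = 3, Var(x̄₁−x̄₂) = σ²(1/n₁ + 1/(k·n₁)) = σ²·(k+1)/(k·n₁).
So n₁ = (1 + 1/k)·((z_{α/2} + z_β)/d)² = 1.333 × (3.608/0.26)².
n₁ = 1.333 × 192.57 = 256.8.
Round up: n₁ = 257, giving n₂ = 3 × 257 = 771.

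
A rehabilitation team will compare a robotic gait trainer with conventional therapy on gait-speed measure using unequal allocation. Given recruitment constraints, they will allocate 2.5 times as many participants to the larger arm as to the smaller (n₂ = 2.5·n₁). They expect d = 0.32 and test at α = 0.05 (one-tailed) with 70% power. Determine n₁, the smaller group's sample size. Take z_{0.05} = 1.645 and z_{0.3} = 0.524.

With allocation ratio k = n₂/n₁ = 2.5, Var(x̄₁−x̄₂) = σ²(1/n₁ + 1/(k·n₁)) = σ²·(k+1)/(k·n₁).
So n₁ = (1 + 1/k)·((z_{α} + z_β)/d)² = 1.400 × (2.169/0.32)².
n₁ = 1.400 × 45.94 = 64.3.
Round up: n₁ = 65, giving n₂ = ⌈2.5 × 65⌉ = ⌈162.5⌉ = 163.

n₁ = 65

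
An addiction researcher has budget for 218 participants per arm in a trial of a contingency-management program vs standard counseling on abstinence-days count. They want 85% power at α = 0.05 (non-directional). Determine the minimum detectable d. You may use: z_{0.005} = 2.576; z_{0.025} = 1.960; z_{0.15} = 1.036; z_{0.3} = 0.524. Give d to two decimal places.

For two independent groups of n = 218 each: d_min = (z_{α/2} + z_β)·√(2/n).
z-sum = 1.960 + 1.036 = 2.996.
d_min = 2.996 × √(2/218) = 2.996 × 0.0958 = 0.287.

d_min ≈ 0.29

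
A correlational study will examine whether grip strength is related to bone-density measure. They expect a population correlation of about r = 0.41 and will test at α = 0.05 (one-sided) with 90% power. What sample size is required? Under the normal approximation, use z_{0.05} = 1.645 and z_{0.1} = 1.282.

n = 49

Fisher's z: C = ½·ln((1+r)/(1−r)) = ½·ln(2.3898) = 0.4356.
n = ((z_{α} + z_β)/C)² + 3.
(1.645 + 1.282) / 0.4356 = 2.927 / 0.4356 = 6.719.
n = 6.719² + 3 = 45.15 + 3 = 48.2.
Round up.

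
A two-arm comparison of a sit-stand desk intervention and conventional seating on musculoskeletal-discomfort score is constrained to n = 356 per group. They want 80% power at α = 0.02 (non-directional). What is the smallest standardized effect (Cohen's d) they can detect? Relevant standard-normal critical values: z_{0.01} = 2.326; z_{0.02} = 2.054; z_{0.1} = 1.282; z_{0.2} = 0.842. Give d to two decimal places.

d_min ≈ 0.24

For two independent groups of n = 356 each: d_min = (z_{α/2} + z_β)·√(2/n).
z-sum = 2.326 + 0.842 = 3.168.
d_min = 3.168 × √(2/356) = 3.168 × 0.0750 = 0.237.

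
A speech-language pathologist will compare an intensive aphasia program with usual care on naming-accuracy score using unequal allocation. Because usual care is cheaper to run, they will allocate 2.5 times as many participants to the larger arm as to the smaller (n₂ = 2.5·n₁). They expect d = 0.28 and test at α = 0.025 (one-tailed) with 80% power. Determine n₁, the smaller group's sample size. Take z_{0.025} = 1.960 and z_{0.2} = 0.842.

n₁ = 141

With allocation ratio k = n₂/n₁ = 2.5, Var(x̄₁−x̄₂) = σ²(1/n₁ + 1/(k·n₁)) = σ²·(k+1)/(k·n₁).
So n₁ = (1 + 1/k)·((z_{α} + z_β)/d)² = 1.400 × (2.802/0.28)².
n₁ = 1.400 × 100.14 = 140.2.
Round up: n₁ = 141, giving n₂ = ⌈2.5 × 141⌉ = ⌈352.5⌉ = 353.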